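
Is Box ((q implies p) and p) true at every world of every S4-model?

Tableau for the negation not Box ((q implies p) and p):
1. not Box ((q implies p) and p), 0
2. not ((q implies p) and p), 1
3. not p, 1
Accessibility: 0R0, 0R1, 1R1
The negation has an open branch (countermodel exists).

No, not valid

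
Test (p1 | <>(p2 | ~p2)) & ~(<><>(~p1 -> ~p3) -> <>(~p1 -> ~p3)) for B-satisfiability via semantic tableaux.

Yes, satisfiable

1. (p1 | <>(p2 | ~p2)) & ~(<><>(~p1 -> ~p3) -> <>(~p1 -> ~p3)), w0
2. p1 | <>(p2 | ~p2), w0   [&-rule on 1]
3. ~(<><>(~p1 -> ~p3) -> <>(~p1 -> ~p3)), w0   [&-rule on 1]
4. <><>(~p1 -> ~p3), w0   [~->-rule on 3]
5. ~<>(~p1 -> ~p3), w0   [~->-rule on 3]
6. ~(~p1 -> ~p3), w0   [~<>-rule on 5 via w0Rw0]
7. ~p1, w0   [~->-rule on 6]
8. p3, w0   [~->-rule on 6]
9. <>(p2 | ~p2), w0   [|-rule on 2 (branches; this branch)]
10. <>(~p1 -> ~p3), w1   [<>-rule on 4: fresh world w1, w0Rw1]
11. ~(~p1 -> ~p3), w1   [~<>-rule on 5 via w0Rw1]
12. ~p1, w1   [~->-rule on 11]
13. p3, w1   [~->-rule on 11]
14. p2 | ~p2, w2   [<>-rule on 9: fresh world w2, w0Rw2]
15. ~(~p1 -> ~p3), w2   [~<>-rule on 5 via w0Rw2]
16. ~p1, w2   [~->-rule on 15]
17. p3, w2   [~->-rule on 15]
18. ~p2, w2   [|-rule on 14 (branches; this branch)]
19. ~p1 -> ~p3, w3   [<>-rule on 10: fresh world w3, w1Rw3]
20. ~p3, w3   [->-rule on 19 (branches; this branch)]
Accessibility: w0Rw0, w0Rw1, w0Rw2, w1Rw0, w1Rw1, w1Rw3, w2Rw0, w2Rw2, w3Rw1, w3Rw3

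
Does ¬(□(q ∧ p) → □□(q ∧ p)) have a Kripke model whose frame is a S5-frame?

1. ¬(□(q ∧ p) → □□(q ∧ p)), w0
2. □(q ∧ p), w0   [¬→-rule on 1]
3. ¬□□(q ∧ p), w0   [¬→-rule on 1]
4. q ∧ p, w0   [□-rule on 2 via w0Rw0]
5. q, w0   [∧-rule on 4]
6. p, w0   [∧-rule on 4]
7. ¬□(q ∧ p), w1   [¬□-rule on 3: fresh world w1, w0Rw1]
8. q ∧ p, w1   [□-rule on 2 via w0Rw1]
9. q, w1   [∧-rule on 8]
10. p, w1   [∧-rule on 8]
11. ¬(q ∧ p), w2   [¬□-rule on 7: fresh world w2, w1Rw2]
12. q ∧ p, w2   [□-rule on 2 via w0Rw2]
13. q, w2   [∧-rule on 12]
14. p, w2   [∧-rule on 12]
15. ¬p, w2   [¬∧-rule on 11 (branches; this branch)]
Accessibility: w0Rw0, w0Rw1, w0Rw2, w1Rw0, w1Rw1, w1Rw2, w2Rw0, w2Rw1, w2Rw2
Branch closes: p and ¬p both at w2.
(One branch shown.) All branches close.

No, unsatisfiable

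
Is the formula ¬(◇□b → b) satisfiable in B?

Unsatisfiable

1. ¬(◇□b → b), u
2. ◇□b, u
3. ¬b, u
4. □b, v
5. b, u
Accessibility: uRu, uRv, vRu, vRv
Branch closes: b and ¬b both at u.
(One branch shown.) All branches close.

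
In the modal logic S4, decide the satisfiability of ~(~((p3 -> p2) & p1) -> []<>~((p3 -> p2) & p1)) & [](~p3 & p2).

1. ~(~((p3 -> p2) & p1) -> []<>~((p3 -> p2) & p1)) & [](~p3 & p2), 0
2. ~(~((p3 -> p2) & p1) -> []<>~((p3 -> p2) & p1)), 0
3. [](~p3 & p2), 0
4. ~((p3 -> p2) & p1), 0
5. ~[]<>~((p3 -> p2) & p1), 0
6. ~p3 & p2, 0
7. ~p3, 0
8. p2, 0
9. ~p1, 0
10. ~<>~((p3 -> p2) & p1), 1
11. ~p3 & p2, 1
12. ~p3, 1
13. p2, 1
14. (p3 -> p2) & p1, 1
15. p3 -> p2, 1
16. p1, 1
Accessibility: 0R0, 0R1, 1R1

Satisfiable (open branch found)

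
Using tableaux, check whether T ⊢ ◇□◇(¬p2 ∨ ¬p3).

Tableau for the negation ¬◇□◇(¬p2 ∨ ¬p3):
1. ¬◇□◇(¬p2 ∨ ¬p3), u
2. ¬□◇(¬p2 ∨ ¬p3), u   [¬◇-rule on 1 via uRu]
3. ¬◇(¬p2 ∨ ¬p3), v   [¬□-rule on 2: fresh world v, uRv]
4. ¬□◇(¬p2 ∨ ¬p3), v   [¬◇-rule on 1 via uRv]
5. ¬(¬p2 ∨ ¬p3), v   [¬◇-rule on 3 via vRv]
6. p2, v   [¬∨-rule on 5]
7. p3, v   [¬∨-rule on 5]
8. ¬◇(¬p2 ∨ ¬p3), w   [¬□-rule on 4: fresh world w, vRw]
9. ¬(¬p2 ∨ ¬p3), w   [¬◇-rule on 3 via vRw]
10. p2, w   [¬∨-rule on 9]
11. p3, w   [¬∨-rule on 9]
Accessibility: uRu, uRv, vRv, vRw, wRw
The negation has an open branch (countermodel exists).

Invalid (countermodel exists)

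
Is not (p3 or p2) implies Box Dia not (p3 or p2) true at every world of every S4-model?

No, not valid

Tableau for the negation not (not (p3 or p2) implies Box Dia not (p3 or p2)):
1. not (not (p3 or p2) implies Box Dia not (p3 or p2)), 0
2. not (p3 or p2), 0
3. not Box Dia not (p3 or p2), 0
4. not p3, 0
5. not p2, 0
6. not Dia not (p3 or p2), 1
7. p3 or p2, 1
8. p2, 1
Accessibility: 0R0, 0R1, 1R1
The negation has an open branch (countermodel exists).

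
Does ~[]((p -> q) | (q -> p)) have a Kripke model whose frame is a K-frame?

Unsatisfiable

1. ~[]((p -> q) | (q -> p)), 0
2. ~((p -> q) | (q -> p)), 1   [~[]-rule on 1: fresh world 1, 0R1]
3. ~(p -> q), 1   [~|-rule on 2]
4. ~(q -> p), 1   [~|-rule on 2]
5. p, 1   [~->-rule on 3]
6. ~q, 1   [~->-rule on 3]
7. q, 1   [~->-rule on 4]
8. ~p, 1   [~->-rule on 4]
Accessibility: 0R1
Branch closes: q and ~q both at 1.
All branches of the tableau close; one closing branch shown above.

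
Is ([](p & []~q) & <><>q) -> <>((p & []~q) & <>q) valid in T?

Yes, valid

Tableau for the negation ~(([](p & []~q) & <><>q) -> <>((p & []~q) & <>q)):
1. ~(([](p & []~q) & <><>q) -> <>((p & []~q) & <>q)), w0
2. [](p & []~q) & <><>q, w0
3. ~<>((p & []~q) & <>q), w0
4. [](p & []~q), w0
5. <><>q, w0
6. ~((p & []~q) & <>q), w0
7. p & []~q, w0
8. p, w0
9. []~q, w0
10. ~q, w0
11. ~(p & []~q), w0
12. ~[]~q, w0
13. <>q, w1
14. ~((p & []~q) & <>q), w1
15. p & []~q, w1
16. p, w1
17. []~q, w1
18. ~q, w1
19. ~(p & []~q), w1
20. ~[]~q, w1
21. q, w2
22. ~((p & []~q) & <>q), w2
23. p & []~q, w2
24. p, w2
25. []~q, w2
26. ~q, w2
Accessibility: w0Rw0, w0Rw1, w0Rw2, w1Rw1, w2Rw2
Branch closes: q and ~q both at w2.
All branches of the negation close; one closing branch shown above.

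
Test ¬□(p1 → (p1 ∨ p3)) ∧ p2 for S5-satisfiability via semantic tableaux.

Unsatisfiable

1. ¬□(p1 → (p1 ∨ p3)) ∧ p2, u
2. ¬□(p1 → (p1 ∨ p3)), u   [∧-rule on 1]
3. p2, u   [∧-rule on 1]
4. ¬(p1 → (p1 ∨ p3)), v   [¬□-rule on 2: fresh world v, uRv]
5. p1, v   [¬→-rule on 4]
6. ¬(p1 ∨ p3), v   [¬→-rule on 4]
7. ¬p1, v   [¬∨-rule on 6]
8. ¬p3, v   [¬∨-rule on 6]
Accessibility: uRu, uRv, vRu, vRv
Branch closes: p1 and ¬p1 both at v.
Every branch closes; the branch above is one of them.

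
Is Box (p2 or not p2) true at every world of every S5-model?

Tableau for the negation not Box (p2 or not p2):
1. not Box (p2 or not p2), u
2. not (p2 or not p2), v
3. not p2, v
4. p2, v
Accessibility: uRu, uRv, vRu, vRv
Branch closes: p2 and not p2 both at v.
Every branch of the negation's tableau closes; the branch above is one of them.

Yes, valid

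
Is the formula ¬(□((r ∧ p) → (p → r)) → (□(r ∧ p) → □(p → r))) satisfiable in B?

Unsatisfiable

1. ¬(□((r ∧ p) → (p → r)) → (□(r ∧ p) → □(p → r))), u
2. □((r ∧ p) → (p → r)), u
3. ¬(□(r ∧ p) → □(p → r)), u
4. □(r ∧ p), u
5. ¬□(p → r), u
6. (r ∧ p) → (p → r), u
7. r ∧ p, u
8. r, u
9. p, u
10. p → r, u
11. ¬(p → r), v
12. p, v
13. ¬r, v
14. (r ∧ p) → (p → r), v
15. r ∧ p, v
16. r, v
Accessibility: uRu, uRv, vRu, vRv
Branch closes: r and ¬r both at v.
All branches of the tableau close; one closing branch shown above.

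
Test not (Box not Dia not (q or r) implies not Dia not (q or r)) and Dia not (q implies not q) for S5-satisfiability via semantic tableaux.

1. not (Box not Dia not (q or r) implies not Dia not (q or r)) and Dia not (q implies not q), u
2. not (Box not Dia not (q or r) implies not Dia not (q or r)), u
3. Dia not (q implies not q), u
4. Box not Dia not (q or r), u
5. Dia not (q or r), u
6. not Dia not (q or r), u
7. q or r, u
8. r, u
9. not (q implies not q), v
10. q, v
11. not Dia not (q or r), v
12. q or r, v
13. r, v
14. not (q or r), w
15. not q, w
16. not r, w
17. not Dia not (q or r), w
18. q or r, w
19. r, w
Accessibility: uRu, uRv, uRw, vRu, vRv, vRw, wRu, wRv, wRw
Branch closes: r and not r both at w.
All branches of the tableau close; one closing branch shown above.

Unsatisfiable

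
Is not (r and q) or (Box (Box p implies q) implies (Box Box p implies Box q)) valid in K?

Tableau for the negation not (not (r and q) or (Box (Box p implies q) implies (Box Box p implies Box q))):
1. not (not (r and q) or (Box (Box p implies q) implies (Box Box p implies Box q))), 0
2. r and q, 0
3. not (Box (Box p implies q) implies (Box Box p implies Box q)), 0
4. r, 0
5. q, 0
6. Box (Box p implies q), 0
7. not (Box Box p implies Box q), 0
8. Box Box p, 0
9. not Box q, 0
10. not q, 1
11. Box p implies q, 1
12. Box p, 1
13. not Box p, 1
14. not p, 2
15. p, 2
Accessibility: 0R1, 1R2
Branch closes: p and not p both at 2.
Every branch of the negation's tableau closes; the branch above is one of them.

Valid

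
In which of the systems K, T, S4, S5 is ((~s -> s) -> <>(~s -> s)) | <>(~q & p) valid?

K-tableau for the negation ~(((~s -> s) -> <>(~s -> s)) | <>(~q & p)):
1. ~(((~s -> s) -> <>(~s -> s)) | <>(~q & p)), 0
2. ~((~s -> s) -> <>(~s -> s)), 0
3. ~<>(~q & p), 0
4. ~s -> s, 0
5. ~<>(~s -> s), 0
6. s, 0
Complete open branch: countermodel on a K-frame, so not valid in K.
T-tableau for the negation ~(((~s -> s) -> <>(~s -> s)) | <>(~q & p)):
1. ~(((~s -> s) -> <>(~s -> s)) | <>(~q & p)), 0
2. ~((~s -> s) -> <>(~s -> s)), 0
3. ~<>(~q & p), 0
4. ~s -> s, 0
5. ~<>(~s -> s), 0
6. ~(~q & p), 0
7. ~(~s -> s), 0
8. ~s, 0
9. s, 0
Accessibility: 0R0
Branch closes: s and ~s both at 0.
Every branch closes (one shown): valid in T, hence also in S4, S5 (every theorem of T is a theorem of S4 and S5).

T, S4, S5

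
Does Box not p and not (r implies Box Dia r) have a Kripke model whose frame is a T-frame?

Satisfiable (open branch found)

1. Box not p and not (r implies Box Dia r), u
2. Box not p, u
3. not (r implies Box Dia r), u
4. r, u
5. not Box Dia r, u
6. not p, u
7. not Dia r, v
8. not p, v
9. not r, v
Accessibility: uRu, uRv, vRv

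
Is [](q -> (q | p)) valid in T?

Yes, valid

Tableau for the negation ~[](q -> (q | p)):
1. ~[](q -> (q | p)), u
2. ~(q -> (q | p)), v
3. q, v
4. ~(q | p), v
5. ~q, v
6. ~p, v
Accessibility: uRu, uRv, vRv
Branch closes: q and ~q both at v.
All branches of the negation close; one closing branch shown above.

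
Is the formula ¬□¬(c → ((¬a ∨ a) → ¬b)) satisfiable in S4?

1. ¬□¬(c → ((¬a ∨ a) → ¬b)), u
2. c → ((¬a ∨ a) → ¬b), v
3. (¬a ∨ a) → ¬b, v
4. ¬b, v
Accessibility: uRu, uRv, vRv

Satisfiable (open branch found)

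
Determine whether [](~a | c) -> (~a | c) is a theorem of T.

Valid in T

Tableau for the negation ~([](~a | c) -> (~a | c)):
1. ~([](~a | c) -> (~a | c)), w0
2. [](~a | c), w0   [~->-rule on 1]
3. ~(~a | c), w0   [~->-rule on 1]
4. a, w0   [~|-rule on 3]
5. ~c, w0   [~|-rule on 3]
6. ~a | c, w0   [[]-rule on 2 via w0Rw0]
7. c, w0   [|-rule on 6 (branches; this branch)]
Accessibility: w0Rw0
Branch closes: c and ~c both at w0.
All branches of the negation close; one closing branch shown above.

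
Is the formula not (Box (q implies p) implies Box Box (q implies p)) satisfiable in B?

Yes, satisfiable

1. not (Box (q implies p) implies Box Box (q implies p)), u
2. Box (q implies p), u   [neg-implies-rule on 1]
3. not Box Box (q implies p), u   [neg-implies-rule on 1]
4. q implies p, u   [Box-rule on 2 via uRu]
5. p, u   [implies-rule on 4 (branches; this branch)]
6. not Box (q implies p), v   [neg-Box-rule on 3: fresh world v, uRv]
7. q implies p, v   [Box-rule on 2 via uRv]
8. p, v   [implies-rule on 7 (branches; this branch)]
9. not (q implies p), w   [neg-Box-rule on 6: fresh world w, vRw]
10. q, w   [neg-implies-rule on 9]
11. not p, w   [neg-implies-rule on 9]
Accessibility: uRu, uRv, vRu, vRv, vRw, wRv, wRw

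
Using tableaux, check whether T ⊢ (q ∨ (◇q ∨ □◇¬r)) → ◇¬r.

Tableau for the negation ¬((q ∨ (◇q ∨ □◇¬r)) → ◇¬r):
1. ¬((q ∨ (◇q ∨ □◇¬r)) → ◇¬r), w0
2. q ∨ (◇q ∨ □◇¬r), w0   [¬→-rule on 1]
3. ¬◇¬r, w0   [¬→-rule on 1]
4. r, w0   [¬◇-rule on 3 via w0Rw0]
5. ◇q ∨ □◇¬r, w0   [∨-rule on 2 (branches; this branch)]
6. ◇q, w0   [∨-rule on 5 (branches; this branch)]
7. q, w1   [◇-rule on 6: fresh world w1, w0Rw1]
8. r, w1   [¬◇-rule on 3 via w0Rw1]
Accessibility: w0Rw0, w0Rw1, w1Rw1
The negation has an open branch (countermodel exists).

Invalid (countermodel exists)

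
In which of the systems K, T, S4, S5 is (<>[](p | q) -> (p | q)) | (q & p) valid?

S5-tableau for the negation ~((<>[](p | q) -> (p | q)) | (q & p)):
1. ~((<>[](p | q) -> (p | q)) | (q & p)), 0
2. ~(<>[](p | q) -> (p | q)), 0
3. ~(q & p), 0
4. <>[](p | q), 0
5. ~(p | q), 0
6. ~p, 0
7. ~q, 0
8. [](p | q), 1
9. p | q, 0
10. p | q, 1
11. q, 0
Accessibility: 0R0, 0R1, 1R0, 1R1
Branch closes: q and ~q both at 0.
Every branch closes (one shown): valid in S5.
S4-tableau for the negation ~((<>[](p | q) -> (p | q)) | (q & p)):
1. ~((<>[](p | q) -> (p | q)) | (q & p)), 0
2. ~(<>[](p | q) -> (p | q)), 0
3. ~(q & p), 0
4. <>[](p | q), 0
5. ~(p | q), 0
6. ~p, 0
7. ~q, 0
8. [](p | q), 1
9. p | q, 1
10. q, 1
Accessibility: 0R0, 0R1, 1R1
Complete open branch: countermodel on an S4-frame, so not valid in S4, nor in K, T (the same frame is also a K-frame and a T-frame).

S5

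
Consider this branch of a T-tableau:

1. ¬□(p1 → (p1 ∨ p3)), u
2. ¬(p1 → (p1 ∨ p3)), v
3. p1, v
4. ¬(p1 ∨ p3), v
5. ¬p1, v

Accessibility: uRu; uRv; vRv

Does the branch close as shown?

Both p1 and ¬p1 appear at v.

Yes, closed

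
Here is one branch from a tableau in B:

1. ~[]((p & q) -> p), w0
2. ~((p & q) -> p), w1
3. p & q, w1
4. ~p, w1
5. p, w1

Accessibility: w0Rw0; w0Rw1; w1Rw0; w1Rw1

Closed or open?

Both p and ~p appear at w1.

Closed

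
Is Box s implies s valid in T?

Valid

Tableau for the negation not (Box s implies s):
1. not (Box s implies s), w0
2. Box s, w0
3. not s, w0
4. s, w0
Accessibility: w0Rw0
Branch closes: s and not s both at w0.
All branches of the negation close; one closing branch shown above.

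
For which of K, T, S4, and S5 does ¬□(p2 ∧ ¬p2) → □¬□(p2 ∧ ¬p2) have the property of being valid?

T-tableau for the negation ¬(¬□(p2 ∧ ¬p2) → □¬□(p2 ∧ ¬p2)):
1. ¬(¬□(p2 ∧ ¬p2) → □¬□(p2 ∧ ¬p2)), w0
2. ¬□(p2 ∧ ¬p2), w0
3. ¬□¬□(p2 ∧ ¬p2), w0
4. ¬(p2 ∧ ¬p2), w1
5. p2, w1
6. □(p2 ∧ ¬p2), w2
7. p2 ∧ ¬p2, w2
8. p2, w2
9. ¬p2, w2
Accessibility: w0Rw0, w0Rw1, w0Rw2, w1Rw1, w2Rw2
Branch closes: p2 and ¬p2 both at w2.
Every branch closes (one shown): valid in T, hence also in S4, S5 (every theorem of T is a theorem of S4 and S5).
K-tableau for the negation ¬(¬□(p2 ∧ ¬p2) → □¬□(p2 ∧ ¬p2)):
1. ¬(¬□(p2 ∧ ¬p2) → □¬□(p2 ∧ ¬p2)), w0
2. ¬□(p2 ∧ ¬p2), w0
3. ¬□¬□(p2 ∧ ¬p2), w0
4. ¬(p2 ∧ ¬p2), w1
5. p2, w1
6. □(p2 ∧ ¬p2), w2
Accessibility: w0Rw1, w0Rw2
Complete open branch: countermodel on a K-frame, so not valid in K.

T, S4, S5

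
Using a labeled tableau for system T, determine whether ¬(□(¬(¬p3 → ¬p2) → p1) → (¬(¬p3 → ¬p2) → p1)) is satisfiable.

No, unsatisfiable

1. ¬(□(¬(¬p3 → ¬p2) → p1) → (¬(¬p3 → ¬p2) → p1)), 0
2. □(¬(¬p3 → ¬p2) → p1), 0   [¬→-rule on 1]
3. ¬(¬(¬p3 → ¬p2) → p1), 0   [¬→-rule on 1]
4. ¬(¬p3 → ¬p2), 0   [¬→-rule on 3]
5. ¬p1, 0   [¬→-rule on 3]
6. ¬p3, 0   [¬→-rule on 4]
7. p2, 0   [¬→-rule on 4]
8. ¬(¬p3 → ¬p2) → p1, 0   [□-rule on 2 via 0R0]
9. ¬p3 → ¬p2, 0   [→-rule on 8 (branches; this branch)]
10. ¬p2, 0   [→-rule on 9 (branches; this branch)]
Accessibility: 0R0
Branch closes: p2 and ¬p2 both at 0.
All branches of the tableau close; one closing branch shown above.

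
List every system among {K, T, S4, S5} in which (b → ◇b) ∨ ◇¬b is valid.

T, S4, S5

K-tableau for the negation ¬((b → ◇b) ∨ ◇¬b):
1. ¬((b → ◇b) ∨ ◇¬b), w0
2. ¬(b → ◇b), w0
3. ¬◇¬b, w0
4. b, w0
5. ¬◇b, w0
Complete open branch: countermodel on a K-frame, so not valid in K.
T-tableau for the negation ¬((b → ◇b) ∨ ◇¬b):
1. ¬((b → ◇b) ∨ ◇¬b), w0
2. ¬(b → ◇b), w0
3. ¬◇¬b, w0
4. b, w0
5. ¬◇b, w0
6. ¬b, w0
Accessibility: w0Rw0
Branch closes: b and ¬b both at w0.
Every branch closes (one shown): valid in T, hence also in S4, S5 (every theorem of T is a theorem of S4 and S5).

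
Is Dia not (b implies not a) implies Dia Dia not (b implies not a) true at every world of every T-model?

Valid

Tableau for the negation not (Dia not (b implies not a) implies Dia Dia not (b implies not a)):
1. not (Dia not (b implies not a) implies Dia Dia not (b implies not a)), w0
2. Dia not (b implies not a), w0
3. not Dia Dia not (b implies not a), w0
4. not Dia not (b implies not a), w0
5. b implies not a, w0
6. not a, w0
7. not (b implies not a), w1
8. b, w1
9. a, w1
10. not Dia not (b implies not a), w1
11. b implies not a, w1
12. not a, w1
Accessibility: w0Rw0, w0Rw1, w1Rw1
Branch closes: a and not a both at w1.
Every branch of the negation's tableau closes; the branch above is one of them.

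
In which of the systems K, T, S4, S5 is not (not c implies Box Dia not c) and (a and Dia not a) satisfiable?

S4-tableau for the formula:
1. not (not c implies Box Dia not c) and (a and Dia not a), w0
2. not (not c implies Box Dia not c), w0
3. a and Dia not a, w0
4. not c, w0
5. not Box Dia not c, w0
6. a, w0
7. Dia not a, w0
8. not Dia not c, w1
9. c, w1
10. not a, w2
Accessibility: w0Rw0, w0Rw1, w0Rw2, w1Rw1, w2Rw2
Complete open branch: satisfiable in S4, hence also in K, T (this S4-model is also a K-model and a T-model).
S5-tableau for the formula:
1. not (not c implies Box Dia not c) and (a and Dia not a), w0
2. not (not c implies Box Dia not c), w0
3. a and Dia not a, w0
4. not c, w0
5. not Box Dia not c, w0
6. a, w0
7. Dia not a, w0
8. not Dia not c, w1
9. c, w0
Accessibility: w0Rw0, w0Rw1, w1Rw0, w1Rw1
Branch closes: c and not c both at w0.
Every branch closes (one shown): unsatisfiable in S5.

K, T, S4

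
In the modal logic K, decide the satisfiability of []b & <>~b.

1. []b & <>~b, 0
2. []b, 0   [&-rule on 1]
3. <>~b, 0   [&-rule on 1]
4. ~b, 1   [<>-rule on 3: fresh world 1, 0R1]
5. b, 1   [[]-rule on 2 via 0R1]
Accessibility: 0R1
Branch closes: b and ~b both at 1.
(One branch shown.) All branches close.

No, unsatisfiable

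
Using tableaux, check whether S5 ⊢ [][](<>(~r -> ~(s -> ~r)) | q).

No, not valid

Tableau for the negation ~[][](<>(~r -> ~(s -> ~r)) | q):
1. ~[][](<>(~r -> ~(s -> ~r)) | q), 0
2. ~[](<>(~r -> ~(s -> ~r)) | q), 1
3. ~(<>(~r -> ~(s -> ~r)) | q), 2
4. ~<>(~r -> ~(s -> ~r)), 2
5. ~q, 2
6. ~(~r -> ~(s -> ~r)), 0
7. ~r, 0
8. s -> ~r, 0
9. ~(~r -> ~(s -> ~r)), 1
10. ~r, 1
11. s -> ~r, 1
12. ~(~r -> ~(s -> ~r)), 2
13. ~r, 2
14. s -> ~r, 2
Accessibility: 0R0, 0R1, 0R2, 1R0, 1R1, 1R2, 2R0, 2R1, 2R2
The negation has an open branch (countermodel exists).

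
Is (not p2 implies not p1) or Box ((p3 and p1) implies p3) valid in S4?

Yes, valid

Tableau for the negation not ((not p2 implies not p1) or Box ((p3 and p1) implies p3)):
1. not ((not p2 implies not p1) or Box ((p3 and p1) implies p3)), w0
2. not (not p2 implies not p1), w0   [neg-or-rule on 1]
3. not Box ((p3 and p1) implies p3), w0   [neg-or-rule on 1]
4. not p2, w0   [neg-implies-rule on 2]
5. p1, w0   [neg-implies-rule on 2]
6. not ((p3 and p1) implies p3), w1   [neg-Box-rule on 3: fresh world w1, w0Rw1]
7. p3 and p1, w1   [neg-implies-rule on 6]
8. not p3, w1   [neg-implies-rule on 6]
9. p3, w1   [and-rule on 7]
10. p1, w1   [and-rule on 7]
Accessibility: w0Rw0, w0Rw1, w1Rw1
Branch closes: p3 and not p3 both at w1.
All branches of the negation close; one closing branch shown above.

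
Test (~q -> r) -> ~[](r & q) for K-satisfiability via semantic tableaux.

Satisfiable (open branch found)

1. (~q -> r) -> ~[](r & q), 0
2. ~[](r & q), 0
3. ~(r & q), 1
4. ~q, 1
Accessibility: 0R1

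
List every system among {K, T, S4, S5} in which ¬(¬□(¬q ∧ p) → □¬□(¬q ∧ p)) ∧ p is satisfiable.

S5-tableau for the formula:
1. ¬(¬□(¬q ∧ p) → □¬□(¬q ∧ p)) ∧ p, u
2. ¬(¬□(¬q ∧ p) → □¬□(¬q ∧ p)), u
3. p, u
4. ¬□(¬q ∧ p), u
5. ¬□¬□(¬q ∧ p), u
6. ¬(¬q ∧ p), v
7. ¬p, v
8. □(¬q ∧ p), w
9. ¬q ∧ p, u
10. ¬q, u
11. ¬q ∧ p, v
12. ¬q, v
13. p, v
Accessibility: uRu, uRv, uRw, vRu, vRv, vRw, wRu, wRv, wRw
Branch closes: p and ¬p both at v.
Every branch closes (one shown): unsatisfiable in S5.
S4-tableau for the formula:
1. ¬(¬□(¬q ∧ p) → □¬□(¬q ∧ p)) ∧ p, u
2. ¬(¬□(¬q ∧ p) → □¬□(¬q ∧ p)), u
3. p, u
4. ¬□(¬q ∧ p), u
5. ¬□¬□(¬q ∧ p), u
6. ¬(¬q ∧ p), v
7. ¬p, v
8. □(¬q ∧ p), w
9. ¬q ∧ p, w
10. ¬q, w
11. p, w
Accessibility: uRu, uRv, uRw, vRv, wRw
Complete open branch: satisfiable in S4, hence also in K, T (this S4-model is also a K-model and a T-model).

K, T, S4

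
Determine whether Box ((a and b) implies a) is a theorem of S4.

Valid in S4

Tableau for the negation not Box ((a and b) implies a):
1. not Box ((a and b) implies a), u
2. not ((a and b) implies a), v
3. a and b, v
4. not a, v
5. a, v
6. b, v
Accessibility: uRu, uRv, vRv
Branch closes: a and not a both at v.
All branches of the negation close; one closing branch shown above.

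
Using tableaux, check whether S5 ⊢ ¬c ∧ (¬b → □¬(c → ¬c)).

No, not valid

Tableau for the negation ¬(¬c ∧ (¬b → □¬(c → ¬c))):
1. ¬(¬c ∧ (¬b → □¬(c → ¬c))), u
2. ¬(¬b → □¬(c → ¬c)), u   [¬∧-rule on 1 (branches; this branch)]
3. ¬b, u   [¬→-rule on 2]
4. ¬□¬(c → ¬c), u   [¬→-rule on 2]
5. c → ¬c, v   [¬□-rule on 4: fresh world v, uRv]
6. ¬c, v   [→-rule on 5 (branches; this branch)]
Accessibility: uRu, uRv, vRu, vRv
The negation has an open branch (countermodel exists).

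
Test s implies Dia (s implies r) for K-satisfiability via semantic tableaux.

1. s implies Dia (s implies r), 0
2. Dia (s implies r), 0
3. s implies r, 1
4. r, 1
Accessibility: 0R1

Yes, satisfiable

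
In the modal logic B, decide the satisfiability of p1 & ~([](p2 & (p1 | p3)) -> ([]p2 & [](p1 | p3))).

1. p1 & ~([](p2 & (p1 | p3)) -> ([]p2 & [](p1 | p3))), w0
2. p1, w0
3. ~([](p2 & (p1 | p3)) -> ([]p2 & [](p1 | p3))), w0
4. [](p2 & (p1 | p3)), w0
5. ~([]p2 & [](p1 | p3)), w0
6. p2 & (p1 | p3), w0
7. p2, w0
8. p1 | p3, w0
9. ~[](p1 | p3), w0
10. p3, w0
11. ~(p1 | p3), w1
12. ~p1, w1
13. ~p3, w1
14. p2 & (p1 | p3), w1
15. p2, w1
16. p1 | p3, w1
17. p3, w1
Accessibility: w0Rw0, w0Rw1, w1Rw0, w1Rw1
Branch closes: p3 and ~p3 both at w1.
Every branch closes; the branch above is one of them.

No, unsatisfiable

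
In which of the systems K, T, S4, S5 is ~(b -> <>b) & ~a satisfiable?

K-tableau for the formula:
1. ~(b -> <>b) & ~a, 0
2. ~(b -> <>b), 0
3. ~a, 0
4. b, 0
5. ~<>b, 0
Complete open branch: satisfiable in K.
T-tableau for the formula:
1. ~(b -> <>b) & ~a, 0
2. ~(b -> <>b), 0
3. ~a, 0
4. b, 0
5. ~<>b, 0
6. ~b, 0
Accessibility: 0R0
Branch closes: b and ~b both at 0.
Every branch closes (one shown): unsatisfiable in T, hence also in S4, S5 (every S4/S5-frame is a T-frame).

K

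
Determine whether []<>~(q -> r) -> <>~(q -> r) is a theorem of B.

Tableau for the negation ~([]<>~(q -> r) -> <>~(q -> r)):
1. ~([]<>~(q -> r) -> <>~(q -> r)), 0
2. []<>~(q -> r), 0   [~->-rule on 1]
3. ~<>~(q -> r), 0   [~->-rule on 1]
4. <>~(q -> r), 0   [[]-rule on 2 via 0R0]
5. q -> r, 0   [~<>-rule on 3 via 0R0]
6. r, 0   [->-rule on 5 (branches; this branch)]
7. ~(q -> r), 1   [<>-rule on 4: fresh world 1, 0R1]
8. q, 1   [~->-rule on 7]
9. ~r, 1   [~->-rule on 7]
10. <>~(q -> r), 1   [[]-rule on 2 via 0R1]
11. q -> r, 1   [~<>-rule on 3 via 0R1]
12. r, 1   [->-rule on 11 (branches; this branch)]
Accessibility: 0R0, 0R1, 1R0, 1R1
Branch closes: r and ~r both at 1.
All branches of the negation close; one closing branch shown above.

Yes, valid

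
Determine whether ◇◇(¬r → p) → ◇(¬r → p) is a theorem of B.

Tableau for the negation ¬(◇◇(¬r → p) → ◇(¬r → p)):
1. ¬(◇◇(¬r → p) → ◇(¬r → p)), 0
2. ◇◇(¬r → p), 0   [¬→-rule on 1]
3. ¬◇(¬r → p), 0   [¬→-rule on 1]
4. ¬(¬r → p), 0   [¬◇-rule on 3 via 0R0]
5. ¬r, 0   [¬→-rule on 4]
6. ¬p, 0   [¬→-rule on 4]
7. ◇(¬r → p), 1   [◇-rule on 2: fresh world 1, 0R1]
8. ¬(¬r → p), 1   [¬◇-rule on 3 via 0R1]
9. ¬r, 1   [¬→-rule on 8]
10. ¬p, 1   [¬→-rule on 8]
11. ¬r → p, 2   [◇-rule on 7: fresh world 2, 1R2]
12. p, 2   [→-rule on 11 (branches; this branch)]
Accessibility: 0R0, 0R1, 1R0, 1R1, 1R2, 2R1, 2R2
The negation has an open branch (countermodel exists).

Invalid (countermodel exists)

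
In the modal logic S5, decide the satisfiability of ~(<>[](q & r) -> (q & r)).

Unsatisfiable

1. ~(<>[](q & r) -> (q & r)), 0
2. <>[](q & r), 0
3. ~(q & r), 0
4. ~r, 0
5. [](q & r), 1
6. q & r, 0
7. q, 0
8. r, 0
Accessibility: 0R0, 0R1, 1R0, 1R1
Branch closes: r and ~r both at 0.
All branches of the tableau close; one closing branch shown above.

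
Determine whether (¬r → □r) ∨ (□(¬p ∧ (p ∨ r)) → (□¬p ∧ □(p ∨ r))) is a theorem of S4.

Tableau for the negation ¬((¬r → □r) ∨ (□(¬p ∧ (p ∨ r)) → (□¬p ∧ □(p ∨ r)))):
1. ¬((¬r → □r) ∨ (□(¬p ∧ (p ∨ r)) → (□¬p ∧ □(p ∨ r)))), 0
2. ¬(¬r → □r), 0   [¬∨-rule on 1]
3. ¬(□(¬p ∧ (p ∨ r)) → (□¬p ∧ □(p ∨ r))), 0   [¬∨-rule on 1]
4. ¬r, 0   [¬→-rule on 2]
5. ¬□r, 0   [¬→-rule on 2]
6. □(¬p ∧ (p ∨ r)), 0   [¬→-rule on 3]
7. ¬(□¬p ∧ □(p ∨ r)), 0   [¬→-rule on 3]
8. ¬p ∧ (p ∨ r), 0   [□-rule on 6 via 0R0]
9. ¬p, 0   [∧-rule on 8]
10. p ∨ r, 0   [∧-rule on 8]
11. ¬□(p ∨ r), 0   [¬∧-rule on 7 (branches; this branch)]
12. r, 0   [∨-rule on 10 (branches; this branch)]
Accessibility: 0R0
Branch closes: r and ¬r both at 0.
Every branch of the negation's tableau closes; the branch above is one of them.

Yes, valid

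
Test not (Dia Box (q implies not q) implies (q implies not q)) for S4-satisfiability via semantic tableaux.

Yes, satisfiable

1. not (Dia Box (q implies not q) implies (q implies not q)), w0
2. Dia Box (q implies not q), w0
3. not (q implies not q), w0
4. q, w0
5. Box (q implies not q), w1
6. q implies not q, w1
7. not q, w1
Accessibility: w0Rw0, w0Rw1, w1Rw1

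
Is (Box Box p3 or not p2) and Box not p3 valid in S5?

Tableau for the negation not ((Box Box p3 or not p2) and Box not p3):
1. not ((Box Box p3 or not p2) and Box not p3), u
2. not Box not p3, u
3. p3, v
Accessibility: uRu, uRv, vRu, vRv
The negation has an open branch (countermodel exists).

Invalid (countermodel exists)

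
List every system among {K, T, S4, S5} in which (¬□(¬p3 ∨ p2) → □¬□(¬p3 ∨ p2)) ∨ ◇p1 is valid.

S4-tableau for the negation ¬((¬□(¬p3 ∨ p2) → □¬□(¬p3 ∨ p2)) ∨ ◇p1):
1. ¬((¬□(¬p3 ∨ p2) → □¬□(¬p3 ∨ p2)) ∨ ◇p1), 0
2. ¬(¬□(¬p3 ∨ p2) → □¬□(¬p3 ∨ p2)), 0   [¬∨-rule on 1]
3. ¬◇p1, 0   [¬∨-rule on 1]
4. ¬□(¬p3 ∨ p2), 0   [¬→-rule on 2]
5. ¬□¬□(¬p3 ∨ p2), 0   [¬→-rule on 2]
6. ¬p1, 0   [¬◇-rule on 3 via 0R0]
7. ¬(¬p3 ∨ p2), 1   [¬□-rule on 4: fresh world 1, 0R1]
8. p3, 1   [¬∨-rule on 7]
9. ¬p2, 1   [¬∨-rule on 7]
10. ¬p1, 1   [¬◇-rule on 3 via 0R1]
11. □(¬p3 ∨ p2), 2   [¬□-rule on 5: fresh world 2, 0R2]
12. ¬p1, 2   [¬◇-rule on 3 via 0R2]
13. ¬p3 ∨ p2, 2   [□-rule on 11 via 2R2]
14. p2, 2   [∨-rule on 13 (branches; this branch)]
Accessibility: 0R0, 0R1, 0R2, 1R1, 2R2
Complete open branch: countermodel on an S4-frame, so not valid in S4, nor in K, T (the same frame is also a K-frame and a T-frame).
S5-tableau for the negation ¬((¬□(¬p3 ∨ p2) → □¬□(¬p3 ∨ p2)) ∨ ◇p1):
1. ¬((¬□(¬p3 ∨ p2) → □¬□(¬p3 ∨ p2)) ∨ ◇p1), 0
2. ¬(¬□(¬p3 ∨ p2) → □¬□(¬p3 ∨ p2)), 0   [¬∨-rule on 1]
3. ¬◇p1, 0   [¬∨-rule on 1]
4. ¬□(¬p3 ∨ p2), 0   [¬→-rule on 2]
5. ¬□¬□(¬p3 ∨ p2), 0   [¬→-rule on 2]
6. ¬p1, 0   [¬◇-rule on 3 via 0R0]
7. ¬(¬p3 ∨ p2), 1   [¬□-rule on 4: fresh world 1, 0R1]
8. p3, 1   [¬∨-rule on 7]
9. ¬p2, 1   [¬∨-rule on 7]
10. ¬p1, 1   [¬◇-rule on 3 via 0R1]
11. □(¬p3 ∨ p2), 2   [¬□-rule on 5: fresh world 2, 0R2]
12. ¬p1, 2   [¬◇-rule on 3 via 0R2]
13. ¬p3 ∨ p2, 0   [□-rule on 11 via 2R0]
14. ¬p3 ∨ p2, 1   [□-rule on 11 via 2R1]
15. ¬p3 ∨ p2, 2   [□-rule on 11 via 2R2]
16. p2, 0   [∨-rule on 13 (branches; this branch)]
17. p2, 1   [∨-rule on 14 (branches; this branch)]
Accessibility: 0R0, 0R1, 0R2, 1R0, 1R1, 1R2, 2R0, 2R1, 2R2
Branch closes: p2 and ¬p2 both at 1.
Every branch closes (one shown): valid in S5.

S5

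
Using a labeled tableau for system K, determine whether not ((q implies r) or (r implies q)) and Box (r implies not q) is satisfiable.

1. not ((q implies r) or (r implies q)) and Box (r implies not q), u
2. not ((q implies r) or (r implies q)), u
3. Box (r implies not q), u
4. not (q implies r), u
5. not (r implies q), u
6. q, u
7. not r, u
8. r, u
9. not q, u
Branch closes: r and not r both at u.
(One branch shown.) All branches close.

Unsatisfiable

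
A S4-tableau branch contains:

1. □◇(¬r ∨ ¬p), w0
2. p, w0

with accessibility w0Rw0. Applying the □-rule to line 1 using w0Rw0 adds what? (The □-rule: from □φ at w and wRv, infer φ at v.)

◇(¬r ∨ ¬p), w0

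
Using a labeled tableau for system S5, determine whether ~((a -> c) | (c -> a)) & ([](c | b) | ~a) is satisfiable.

Unsatisfiable (every branch closes)

1. ~((a -> c) | (c -> a)) & ([](c | b) | ~a), 0
2. ~((a -> c) | (c -> a)), 0
3. [](c | b) | ~a, 0
4. ~(a -> c), 0
5. ~(c -> a), 0
6. a, 0
7. ~c, 0
8. c, 0
9. ~a, 0
Accessibility: 0R0
Branch closes: c and ~c both at 0.
All branches of the tableau close; one closing branch shown above.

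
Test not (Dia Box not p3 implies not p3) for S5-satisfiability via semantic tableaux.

1. not (Dia Box not p3 implies not p3), 0
2. Dia Box not p3, 0
3. p3, 0
4. Box not p3, 1
5. not p3, 0
Accessibility: 0R0, 0R1, 1R0, 1R1
Branch closes: p3 and not p3 both at 0.
(One branch shown.) All branches close.

Unsatisfiable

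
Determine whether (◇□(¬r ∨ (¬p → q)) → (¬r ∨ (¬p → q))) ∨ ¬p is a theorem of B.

Tableau for the negation ¬((◇□(¬r ∨ (¬p → q)) → (¬r ∨ (¬p → q))) ∨ ¬p):
1. ¬((◇□(¬r ∨ (¬p → q)) → (¬r ∨ (¬p → q))) ∨ ¬p), w0
2. ¬(◇□(¬r ∨ (¬p → q)) → (¬r ∨ (¬p → q))), w0
3. p, w0
4. ◇□(¬r ∨ (¬p → q)), w0
5. ¬(¬r ∨ (¬p → q)), w0
6. r, w0
7. ¬(¬p → q), w0
8. ¬p, w0
9. ¬q, w0
Accessibility: w0Rw0
Branch closes: p and ¬p both at w0.
Every branch of the negation's tableau closes; the branch above is one of them.

Valid in B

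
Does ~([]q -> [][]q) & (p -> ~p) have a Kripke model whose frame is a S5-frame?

Unsatisfiable

1. ~([]q -> [][]q) & (p -> ~p), 0
2. ~([]q -> [][]q), 0
3. p -> ~p, 0
4. []q, 0
5. ~[][]q, 0
6. q, 0
7. ~p, 0
8. ~[]q, 1
9. q, 1
10. ~q, 2
11. q, 2
Accessibility: 0R0, 0R1, 0R2, 1R0, 1R1, 1R2, 2R0, 2R1, 2R2
Branch closes: q and ~q both at 2.
All branches of the tableau close; one closing branch shown above.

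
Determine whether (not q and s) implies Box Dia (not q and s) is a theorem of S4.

Not valid

Tableau for the negation not ((not q and s) implies Box Dia (not q and s)):
1. not ((not q and s) implies Box Dia (not q and s)), u
2. not q and s, u   [neg-implies-rule on 1]
3. not Box Dia (not q and s), u   [neg-implies-rule on 1]
4. not q, u   [and-rule on 2]
5. s, u   [and-rule on 2]
6. not Dia (not q and s), v   [neg-Box-rule on 3: fresh world v, uRv]
7. not (not q and s), v   [neg-Dia-rule on 6 via vRv]
8. not s, v   [neg-and-rule on 7 (branches; this branch)]
Accessibility: uRu, uRv, vRv
The negation has an open branch (countermodel exists).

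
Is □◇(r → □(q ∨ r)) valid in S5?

Tableau for the negation ¬□◇(r → □(q ∨ r)):
1. ¬□◇(r → □(q ∨ r)), u
2. ¬◇(r → □(q ∨ r)), v   [¬□-rule on 1: fresh world v, uRv]
3. ¬(r → □(q ∨ r)), u   [¬◇-rule on 2 via vRu]
4. r, u   [¬→-rule on 3]
5. ¬□(q ∨ r), u   [¬→-rule on 3]
6. ¬(r → □(q ∨ r)), v   [¬◇-rule on 2 via vRv]
7. r, v   [¬→-rule on 6]
8. ¬□(q ∨ r), v   [¬→-rule on 6]
9. ¬(q ∨ r), w   [¬□-rule on 5: fresh world w, uRw]
10. ¬q, w   [¬∨-rule on 9]
11. ¬r, w   [¬∨-rule on 9]
12. ¬(r → □(q ∨ r)), w   [¬◇-rule on 2 via vRw]
13. r, w   [¬→-rule on 12]
14. ¬□(q ∨ r), w   [¬→-rule on 12]
Accessibility: uRu, uRv, uRw, vRu, vRv, vRw, wRu, wRv, wRw
Branch closes: r and ¬r both at w.
All branches of the negation close; one closing branch shown above.

Valid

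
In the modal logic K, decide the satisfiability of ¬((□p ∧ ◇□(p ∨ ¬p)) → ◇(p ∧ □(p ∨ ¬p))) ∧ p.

1. ¬((□p ∧ ◇□(p ∨ ¬p)) → ◇(p ∧ □(p ∨ ¬p))) ∧ p, w0
2. ¬((□p ∧ ◇□(p ∨ ¬p)) → ◇(p ∧ □(p ∨ ¬p))), w0
3. p, w0
4. □p ∧ ◇□(p ∨ ¬p), w0
5. ¬◇(p ∧ □(p ∨ ¬p)), w0
6. □p, w0
7. ◇□(p ∨ ¬p), w0
8. □(p ∨ ¬p), w1
9. ¬(p ∧ □(p ∨ ¬p)), w1
10. p, w1
11. ¬□(p ∨ ¬p), w1
12. ¬(p ∨ ¬p), w2
13. ¬p, w2
14. p, w2
Accessibility: w0Rw1, w1Rw2
Branch closes: p and ¬p both at w2.
All branches of the tableau close; one closing branch shown above.

No, unsatisfiable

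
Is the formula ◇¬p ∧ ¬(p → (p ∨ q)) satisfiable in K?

1. ◇¬p ∧ ¬(p → (p ∨ q)), u
2. ◇¬p, u
3. ¬(p → (p ∨ q)), u
4. p, u
5. ¬(p ∨ q), u
6. ¬p, u
7. ¬q, u
Branch closes: p and ¬p both at u.
All branches of the tableau close; one closing branch shown above.

Unsatisfiable (every branch closes)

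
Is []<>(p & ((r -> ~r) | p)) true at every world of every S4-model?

Tableau for the negation ~[]<>(p & ((r -> ~r) | p)):
1. ~[]<>(p & ((r -> ~r) | p)), w0
2. ~<>(p & ((r -> ~r) | p)), w1   [~[]-rule on 1: fresh world w1, w0Rw1]
3. ~(p & ((r -> ~r) | p)), w1   [~<>-rule on 2 via w1Rw1]
4. ~((r -> ~r) | p), w1   [~&-rule on 3 (branches; this branch)]
5. ~(r -> ~r), w1   [~|-rule on 4]
6. ~p, w1   [~|-rule on 4]
7. r, w1   [~->-rule on 5]
Accessibility: w0Rw0, w0Rw1, w1Rw1
The negation has an open branch (countermodel exists).

Invalid (countermodel exists)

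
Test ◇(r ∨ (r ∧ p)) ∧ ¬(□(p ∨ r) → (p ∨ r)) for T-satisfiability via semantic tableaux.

1. ◇(r ∨ (r ∧ p)) ∧ ¬(□(p ∨ r) → (p ∨ r)), 0
2. ◇(r ∨ (r ∧ p)), 0
3. ¬(□(p ∨ r) → (p ∨ r)), 0
4. □(p ∨ r), 0
5. ¬(p ∨ r), 0
6. ¬p, 0
7. ¬r, 0
8. p ∨ r, 0
9. r, 0
Accessibility: 0R0
Branch closes: r and ¬r both at 0.
(One branch shown.) All branches close.

No, unsatisfiable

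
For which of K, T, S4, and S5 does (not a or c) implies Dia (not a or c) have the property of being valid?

T, S4, S5

T-tableau for the negation not ((not a or c) implies Dia (not a or c)):
1. not ((not a or c) implies Dia (not a or c)), u
2. not a or c, u
3. not Dia (not a or c), u
4. not (not a or c), u
5. a, u
6. not c, u
7. c, u
Accessibility: uRu
Branch closes: c and not c both at u.
Every branch closes (one shown): valid in T, hence also in S4, S5 (every theorem of T is a theorem of S4 and S5).
K-tableau for the negation not ((not a or c) implies Dia (not a or c)):
1. not ((not a or c) implies Dia (not a or c)), u
2. not a or c, u
3. not Dia (not a or c), u
4. c, u
Complete open branch: countermodel on a K-frame, so not valid in K.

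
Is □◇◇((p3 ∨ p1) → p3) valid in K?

Tableau for the negation ¬□◇◇((p3 ∨ p1) → p3):
1. ¬□◇◇((p3 ∨ p1) → p3), w0
2. ¬◇◇((p3 ∨ p1) → p3), w1
Accessibility: w0Rw1
The negation has an open branch (countermodel exists).

No, not valid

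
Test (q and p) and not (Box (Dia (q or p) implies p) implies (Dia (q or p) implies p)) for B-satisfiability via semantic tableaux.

1. (q and p) and not (Box (Dia (q or p) implies p) implies (Dia (q or p) implies p)), u
2. q and p, u
3. not (Box (Dia (q or p) implies p) implies (Dia (q or p) implies p)), u
4. q, u
5. p, u
6. Box (Dia (q or p) implies p), u
7. not (Dia (q or p) implies p), u
8. Dia (q or p), u
9. not p, u
Accessibility: uRu
Branch closes: p and not p both at u.
(One branch shown.) All branches close.

Unsatisfiable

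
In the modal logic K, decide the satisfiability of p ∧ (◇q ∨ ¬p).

1. p ∧ (◇q ∨ ¬p), u
2. p, u
3. ◇q ∨ ¬p, u
4. ◇q, u
5. q, v
Accessibility: uRv

Satisfiable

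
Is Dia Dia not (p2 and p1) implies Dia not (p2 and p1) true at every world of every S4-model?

Valid in S4

Tableau for the negation not (Dia Dia not (p2 and p1) implies Dia not (p2 and p1)):
1. not (Dia Dia not (p2 and p1) implies Dia not (p2 and p1)), u
2. Dia Dia not (p2 and p1), u   [neg-implies-rule on 1]
3. not Dia not (p2 and p1), u   [neg-implies-rule on 1]
4. p2 and p1, u   [neg-Dia-rule on 3 via uRu]
5. p2, u   [and-rule on 4]
6. p1, u   [and-rule on 4]
7. Dia not (p2 and p1), v   [Dia-rule on 2: fresh world v, uRv]
8. p2 and p1, v   [neg-Dia-rule on 3 via uRv]
9. p2, v   [and-rule on 8]
10. p1, v   [and-rule on 8]
11. not (p2 and p1), w   [Dia-rule on 7: fresh world w, vRw]
12. p2 and p1, w   [neg-Dia-rule on 3 via uRw]
13. p2, w   [and-rule on 12]
14. p1, w   [and-rule on 12]
15. not p1, w   [neg-and-rule on 11 (branches; this branch)]
Accessibility: uRu, uRv, uRw, vRv, vRw, wRw
Branch closes: p1 and not p1 both at w.
All branches of the negation close; one closing branch shown above.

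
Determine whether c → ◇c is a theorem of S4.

Tableau for the negation ¬(c → ◇c):
1. ¬(c → ◇c), 0
2. c, 0
3. ¬◇c, 0
4. ¬c, 0
Accessibility: 0R0
Branch closes: c and ¬c both at 0.
Every branch of the negation's tableau closes; the branch above is one of them.

Yes, valid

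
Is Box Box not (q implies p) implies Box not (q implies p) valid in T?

Valid

Tableau for the negation not (Box Box not (q implies p) implies Box not (q implies p)):
1. not (Box Box not (q implies p) implies Box not (q implies p)), u
2. Box Box not (q implies p), u   [neg-implies-rule on 1]
3. not Box not (q implies p), u   [neg-implies-rule on 1]
4. Box not (q implies p), u   [Box-rule on 2 via uRu]
5. not (q implies p), u   [Box-rule on 4 via uRu]
6. q, u   [neg-implies-rule on 5]
7. not p, u   [neg-implies-rule on 5]
8. q implies p, v   [neg-Box-rule on 3: fresh world v, uRv]
9. Box not (q implies p), v   [Box-rule on 2 via uRv]
10. not (q implies p), v   [Box-rule on 4 via uRv]
11. q, v   [neg-implies-rule on 10]
12. not p, v   [neg-implies-rule on 10]
13. p, v   [implies-rule on 8 (branches; this branch)]
Accessibility: uRu, uRv, vRv
Branch closes: p and not p both at v.
Every branch of the negation's tableau closes; the branch above is one of them.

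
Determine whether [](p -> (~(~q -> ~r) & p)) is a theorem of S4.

Invalid (countermodel exists)

Tableau for the negation ~[](p -> (~(~q -> ~r) & p)):
1. ~[](p -> (~(~q -> ~r) & p)), 0
2. ~(p -> (~(~q -> ~r) & p)), 1   [~[]-rule on 1: fresh world 1, 0R1]
3. p, 1   [~->-rule on 2]
4. ~(~(~q -> ~r) & p), 1   [~->-rule on 2]
5. ~q -> ~r, 1   [~&-rule on 4 (branches; this branch)]
6. ~r, 1   [->-rule on 5 (branches; this branch)]
Accessibility: 0R0, 0R1, 1R1
The negation has an open branch (countermodel exists).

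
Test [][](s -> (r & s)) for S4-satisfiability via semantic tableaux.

Yes, satisfiable

1. [][](s -> (r & s)), u
2. [](s -> (r & s)), u
3. s -> (r & s), u
4. r & s, u
5. r, u
6. s, u
Accessibility: uRu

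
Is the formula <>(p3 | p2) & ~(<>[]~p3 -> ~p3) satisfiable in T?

1. <>(p3 | p2) & ~(<>[]~p3 -> ~p3), w0
2. <>(p3 | p2), w0
3. ~(<>[]~p3 -> ~p3), w0
4. <>[]~p3, w0
5. p3, w0
6. p3 | p2, w1
7. p2, w1
8. []~p3, w2
9. ~p3, w2
Accessibility: w0Rw0, w0Rw1, w0Rw2, w1Rw1, w2Rw2

Yes, satisfiable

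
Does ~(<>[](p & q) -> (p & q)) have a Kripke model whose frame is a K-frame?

1. ~(<>[](p & q) -> (p & q)), w0
2. <>[](p & q), w0
3. ~(p & q), w0
4. ~q, w0
5. [](p & q), w1
Accessibility: w0Rw1

Satisfiable (open branch found)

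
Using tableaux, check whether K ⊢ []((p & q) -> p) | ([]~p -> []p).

Yes, valid

Tableau for the negation ~([]((p & q) -> p) | ([]~p -> []p)):
1. ~([]((p & q) -> p) | ([]~p -> []p)), 0
2. ~[]((p & q) -> p), 0
3. ~([]~p -> []p), 0
4. []~p, 0
5. ~[]p, 0
6. ~((p & q) -> p), 1
7. p & q, 1
8. ~p, 1
9. p, 1
10. q, 1
Accessibility: 0R1
Branch closes: p and ~p both at 1.
All branches of the negation close; one closing branch shown above.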